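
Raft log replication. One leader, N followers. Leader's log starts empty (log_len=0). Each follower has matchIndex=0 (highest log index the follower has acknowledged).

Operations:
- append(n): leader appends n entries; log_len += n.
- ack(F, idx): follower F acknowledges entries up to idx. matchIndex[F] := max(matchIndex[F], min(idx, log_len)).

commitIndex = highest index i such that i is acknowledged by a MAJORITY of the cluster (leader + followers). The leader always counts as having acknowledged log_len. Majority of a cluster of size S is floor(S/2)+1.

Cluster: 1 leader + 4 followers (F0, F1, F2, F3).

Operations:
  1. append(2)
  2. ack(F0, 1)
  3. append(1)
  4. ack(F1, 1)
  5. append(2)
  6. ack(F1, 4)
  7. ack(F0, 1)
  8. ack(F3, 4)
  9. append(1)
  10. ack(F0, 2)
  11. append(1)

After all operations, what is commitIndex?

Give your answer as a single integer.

Op 1: append 2 -> log_len=2
Op 2: F0 acks idx 1 -> match: F0=1 F1=0 F2=0 F3=0; commitIndex=0
Op 3: append 1 -> log_len=3
Op 4: F1 acks idx 1 -> match: F0=1 F1=1 F2=0 F3=0; commitIndex=1
Op 5: append 2 -> log_len=5
Op 6: F1 acks idx 4 -> match: F0=1 F1=4 F2=0 F3=0; commitIndex=1
Op 7: F0 acks idx 1 -> match: F0=1 F1=4 F2=0 F3=0; commitIndex=1
Op 8: F3 acks idx 4 -> match: F0=1 F1=4 F2=0 F3=4; commitIndex=4
Op 9: append 1 -> log_len=6
Op 10: F0 acks idx 2 -> match: F0=2 F1=4 F2=0 F3=4; commitIndex=4
Op 11: append 1 -> log_len=7

Answer: 4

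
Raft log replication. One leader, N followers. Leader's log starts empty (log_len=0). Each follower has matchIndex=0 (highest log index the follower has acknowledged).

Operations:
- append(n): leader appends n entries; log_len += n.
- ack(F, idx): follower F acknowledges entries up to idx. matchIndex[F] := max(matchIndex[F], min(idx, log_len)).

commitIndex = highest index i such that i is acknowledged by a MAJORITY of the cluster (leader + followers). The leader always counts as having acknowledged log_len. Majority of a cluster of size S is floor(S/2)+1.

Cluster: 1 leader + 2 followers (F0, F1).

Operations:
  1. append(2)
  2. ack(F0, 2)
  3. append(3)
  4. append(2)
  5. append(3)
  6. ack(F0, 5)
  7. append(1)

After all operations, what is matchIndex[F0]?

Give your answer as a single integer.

Answer: 5

Derivation:
Op 1: append 2 -> log_len=2
Op 2: F0 acks idx 2 -> match: F0=2 F1=0; commitIndex=2
Op 3: append 3 -> log_len=5
Op 4: append 2 -> log_len=7
Op 5: append 3 -> log_len=10
Op 6: F0 acks idx 5 -> match: F0=5 F1=0; commitIndex=5
Op 7: append 1 -> log_len=11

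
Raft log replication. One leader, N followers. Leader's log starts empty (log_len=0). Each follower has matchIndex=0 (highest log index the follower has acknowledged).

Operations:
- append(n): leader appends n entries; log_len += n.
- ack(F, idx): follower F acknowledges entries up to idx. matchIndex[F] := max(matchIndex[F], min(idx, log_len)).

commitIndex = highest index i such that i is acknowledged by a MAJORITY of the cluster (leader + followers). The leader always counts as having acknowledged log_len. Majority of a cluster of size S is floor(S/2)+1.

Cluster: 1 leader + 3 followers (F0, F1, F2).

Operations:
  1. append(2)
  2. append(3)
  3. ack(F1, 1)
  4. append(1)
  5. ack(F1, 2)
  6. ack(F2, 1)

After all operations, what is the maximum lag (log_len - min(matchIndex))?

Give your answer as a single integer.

Op 1: append 2 -> log_len=2
Op 2: append 3 -> log_len=5
Op 3: F1 acks idx 1 -> match: F0=0 F1=1 F2=0; commitIndex=0
Op 4: append 1 -> log_len=6
Op 5: F1 acks idx 2 -> match: F0=0 F1=2 F2=0; commitIndex=0
Op 6: F2 acks idx 1 -> match: F0=0 F1=2 F2=1; commitIndex=1

Answer: 6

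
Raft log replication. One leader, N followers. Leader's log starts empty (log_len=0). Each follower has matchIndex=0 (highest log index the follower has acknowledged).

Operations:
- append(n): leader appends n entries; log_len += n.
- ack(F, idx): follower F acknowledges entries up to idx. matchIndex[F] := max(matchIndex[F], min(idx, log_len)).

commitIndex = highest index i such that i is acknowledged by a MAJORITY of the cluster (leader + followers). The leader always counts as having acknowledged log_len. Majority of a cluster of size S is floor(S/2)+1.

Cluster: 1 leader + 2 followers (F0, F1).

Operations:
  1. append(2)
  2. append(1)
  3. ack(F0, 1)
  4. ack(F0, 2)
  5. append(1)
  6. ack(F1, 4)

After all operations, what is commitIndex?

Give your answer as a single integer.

Answer: 4

Derivation:
Op 1: append 2 -> log_len=2
Op 2: append 1 -> log_len=3
Op 3: F0 acks idx 1 -> match: F0=1 F1=0; commitIndex=1
Op 4: F0 acks idx 2 -> match: F0=2 F1=0; commitIndex=2
Op 5: append 1 -> log_len=4
Op 6: F1 acks idx 4 -> match: F0=2 F1=4; commitIndex=4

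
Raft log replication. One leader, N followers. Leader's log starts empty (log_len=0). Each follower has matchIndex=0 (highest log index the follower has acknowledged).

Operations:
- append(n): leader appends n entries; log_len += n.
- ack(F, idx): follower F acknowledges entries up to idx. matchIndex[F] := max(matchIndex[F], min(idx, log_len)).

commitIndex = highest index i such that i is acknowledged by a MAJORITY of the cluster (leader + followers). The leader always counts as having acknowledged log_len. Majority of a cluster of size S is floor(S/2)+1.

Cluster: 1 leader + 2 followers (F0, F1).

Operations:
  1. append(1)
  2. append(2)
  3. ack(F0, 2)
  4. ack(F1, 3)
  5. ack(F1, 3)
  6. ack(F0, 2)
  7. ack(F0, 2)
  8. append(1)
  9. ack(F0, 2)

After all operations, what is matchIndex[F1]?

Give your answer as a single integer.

Answer: 3

Derivation:
Op 1: append 1 -> log_len=1
Op 2: append 2 -> log_len=3
Op 3: F0 acks idx 2 -> match: F0=2 F1=0; commitIndex=2
Op 4: F1 acks idx 3 -> match: F0=2 F1=3; commitIndex=3
Op 5: F1 acks idx 3 -> match: F0=2 F1=3; commitIndex=3
Op 6: F0 acks idx 2 -> match: F0=2 F1=3; commitIndex=3
Op 7: F0 acks idx 2 -> match: F0=2 F1=3; commitIndex=3
Op 8: append 1 -> log_len=4
Op 9: F0 acks idx 2 -> match: F0=2 F1=3; commitIndex=3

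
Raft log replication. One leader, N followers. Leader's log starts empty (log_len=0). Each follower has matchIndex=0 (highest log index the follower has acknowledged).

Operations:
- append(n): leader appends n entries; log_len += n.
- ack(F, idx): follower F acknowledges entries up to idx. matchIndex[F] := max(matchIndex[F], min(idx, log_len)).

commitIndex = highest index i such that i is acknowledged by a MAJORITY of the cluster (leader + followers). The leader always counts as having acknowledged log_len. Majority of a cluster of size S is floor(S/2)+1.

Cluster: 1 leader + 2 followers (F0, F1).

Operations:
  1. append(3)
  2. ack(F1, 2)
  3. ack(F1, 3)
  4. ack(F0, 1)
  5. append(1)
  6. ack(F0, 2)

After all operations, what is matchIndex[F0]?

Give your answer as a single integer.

Op 1: append 3 -> log_len=3
Op 2: F1 acks idx 2 -> match: F0=0 F1=2; commitIndex=2
Op 3: F1 acks idx 3 -> match: F0=0 F1=3; commitIndex=3
Op 4: F0 acks idx 1 -> match: F0=1 F1=3; commitIndex=3
Op 5: append 1 -> log_len=4
Op 6: F0 acks idx 2 -> match: F0=2 F1=3; commitIndex=3

Answer: 2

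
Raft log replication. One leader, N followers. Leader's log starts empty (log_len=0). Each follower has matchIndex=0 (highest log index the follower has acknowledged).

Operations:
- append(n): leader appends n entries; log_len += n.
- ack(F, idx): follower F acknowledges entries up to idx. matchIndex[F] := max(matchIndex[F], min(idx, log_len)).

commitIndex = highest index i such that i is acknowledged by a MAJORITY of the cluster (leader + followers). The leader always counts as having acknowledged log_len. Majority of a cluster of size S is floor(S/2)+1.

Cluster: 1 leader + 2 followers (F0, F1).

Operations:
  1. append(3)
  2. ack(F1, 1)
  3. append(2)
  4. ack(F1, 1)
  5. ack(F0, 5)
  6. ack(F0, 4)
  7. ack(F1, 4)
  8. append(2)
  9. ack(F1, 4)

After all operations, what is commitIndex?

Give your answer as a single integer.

Op 1: append 3 -> log_len=3
Op 2: F1 acks idx 1 -> match: F0=0 F1=1; commitIndex=1
Op 3: append 2 -> log_len=5
Op 4: F1 acks idx 1 -> match: F0=0 F1=1; commitIndex=1
Op 5: F0 acks idx 5 -> match: F0=5 F1=1; commitIndex=5
Op 6: F0 acks idx 4 -> match: F0=5 F1=1; commitIndex=5
Op 7: F1 acks idx 4 -> match: F0=5 F1=4; commitIndex=5
Op 8: append 2 -> log_len=7
Op 9: F1 acks idx 4 -> match: F0=5 F1=4; commitIndex=5

Answer: 5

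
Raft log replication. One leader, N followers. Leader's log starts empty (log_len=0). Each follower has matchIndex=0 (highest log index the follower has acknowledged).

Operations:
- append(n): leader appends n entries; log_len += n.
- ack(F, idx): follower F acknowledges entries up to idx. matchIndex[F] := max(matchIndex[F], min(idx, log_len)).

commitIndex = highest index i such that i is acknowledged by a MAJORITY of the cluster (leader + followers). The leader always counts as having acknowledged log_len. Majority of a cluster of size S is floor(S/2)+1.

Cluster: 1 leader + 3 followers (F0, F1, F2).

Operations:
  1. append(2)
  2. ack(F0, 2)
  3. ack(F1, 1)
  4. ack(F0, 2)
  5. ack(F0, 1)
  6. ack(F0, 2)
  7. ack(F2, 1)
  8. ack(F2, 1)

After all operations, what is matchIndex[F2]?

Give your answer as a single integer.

Answer: 1

Derivation:
Op 1: append 2 -> log_len=2
Op 2: F0 acks idx 2 -> match: F0=2 F1=0 F2=0; commitIndex=0
Op 3: F1 acks idx 1 -> match: F0=2 F1=1 F2=0; commitIndex=1
Op 4: F0 acks idx 2 -> match: F0=2 F1=1 F2=0; commitIndex=1
Op 5: F0 acks idx 1 -> match: F0=2 F1=1 F2=0; commitIndex=1
Op 6: F0 acks idx 2 -> match: F0=2 F1=1 F2=0; commitIndex=1
Op 7: F2 acks idx 1 -> match: F0=2 F1=1 F2=1; commitIndex=1
Op 8: F2 acks idx 1 -> match: F0=2 F1=1 F2=1; commitIndex=1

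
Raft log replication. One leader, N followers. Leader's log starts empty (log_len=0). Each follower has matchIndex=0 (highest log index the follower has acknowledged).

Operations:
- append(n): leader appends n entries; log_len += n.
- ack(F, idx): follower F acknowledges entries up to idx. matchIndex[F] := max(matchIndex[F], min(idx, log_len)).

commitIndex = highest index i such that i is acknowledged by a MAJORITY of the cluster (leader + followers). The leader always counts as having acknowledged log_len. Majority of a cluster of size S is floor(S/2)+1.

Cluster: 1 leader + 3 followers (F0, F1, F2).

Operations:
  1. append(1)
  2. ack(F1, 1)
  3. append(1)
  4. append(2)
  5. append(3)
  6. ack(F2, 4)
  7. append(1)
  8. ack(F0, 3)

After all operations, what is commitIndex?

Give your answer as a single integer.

Op 1: append 1 -> log_len=1
Op 2: F1 acks idx 1 -> match: F0=0 F1=1 F2=0; commitIndex=0
Op 3: append 1 -> log_len=2
Op 4: append 2 -> log_len=4
Op 5: append 3 -> log_len=7
Op 6: F2 acks idx 4 -> match: F0=0 F1=1 F2=4; commitIndex=1
Op 7: append 1 -> log_len=8
Op 8: F0 acks idx 3 -> match: F0=3 F1=1 F2=4; commitIndex=3

Answer: 3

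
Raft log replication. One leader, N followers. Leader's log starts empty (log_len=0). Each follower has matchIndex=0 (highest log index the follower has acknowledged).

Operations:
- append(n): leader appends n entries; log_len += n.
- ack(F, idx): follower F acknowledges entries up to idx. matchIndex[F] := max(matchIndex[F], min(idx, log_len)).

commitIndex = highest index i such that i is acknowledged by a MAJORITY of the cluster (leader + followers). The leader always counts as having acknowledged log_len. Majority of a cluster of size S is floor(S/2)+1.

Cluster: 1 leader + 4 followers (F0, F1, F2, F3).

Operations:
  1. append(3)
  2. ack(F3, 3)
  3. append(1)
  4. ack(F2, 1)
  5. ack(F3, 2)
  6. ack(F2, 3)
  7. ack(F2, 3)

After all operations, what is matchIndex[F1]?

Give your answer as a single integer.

Answer: 0

Derivation:
Op 1: append 3 -> log_len=3
Op 2: F3 acks idx 3 -> match: F0=0 F1=0 F2=0 F3=3; commitIndex=0
Op 3: append 1 -> log_len=4
Op 4: F2 acks idx 1 -> match: F0=0 F1=0 F2=1 F3=3; commitIndex=1
Op 5: F3 acks idx 2 -> match: F0=0 F1=0 F2=1 F3=3; commitIndex=1
Op 6: F2 acks idx 3 -> match: F0=0 F1=0 F2=3 F3=3; commitIndex=3
Op 7: F2 acks idx 3 -> match: F0=0 F1=0 F2=3 F3=3; commitIndex=3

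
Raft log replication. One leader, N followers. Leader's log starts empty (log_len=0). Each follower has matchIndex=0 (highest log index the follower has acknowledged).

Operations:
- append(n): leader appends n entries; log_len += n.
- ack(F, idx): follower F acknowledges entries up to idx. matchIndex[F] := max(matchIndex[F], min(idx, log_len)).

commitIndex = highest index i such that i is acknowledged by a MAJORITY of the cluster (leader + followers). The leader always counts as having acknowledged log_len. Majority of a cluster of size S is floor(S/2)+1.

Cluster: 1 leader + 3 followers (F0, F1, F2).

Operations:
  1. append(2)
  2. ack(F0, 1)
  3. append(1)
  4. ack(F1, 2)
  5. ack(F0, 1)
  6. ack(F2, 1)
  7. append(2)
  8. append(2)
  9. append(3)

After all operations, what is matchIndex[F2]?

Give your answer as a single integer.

Op 1: append 2 -> log_len=2
Op 2: F0 acks idx 1 -> match: F0=1 F1=0 F2=0; commitIndex=0
Op 3: append 1 -> log_len=3
Op 4: F1 acks idx 2 -> match: F0=1 F1=2 F2=0; commitIndex=1
Op 5: F0 acks idx 1 -> match: F0=1 F1=2 F2=0; commitIndex=1
Op 6: F2 acks idx 1 -> match: F0=1 F1=2 F2=1; commitIndex=1
Op 7: append 2 -> log_len=5
Op 8: append 2 -> log_len=7
Op 9: append 3 -> log_len=10

Answer: 1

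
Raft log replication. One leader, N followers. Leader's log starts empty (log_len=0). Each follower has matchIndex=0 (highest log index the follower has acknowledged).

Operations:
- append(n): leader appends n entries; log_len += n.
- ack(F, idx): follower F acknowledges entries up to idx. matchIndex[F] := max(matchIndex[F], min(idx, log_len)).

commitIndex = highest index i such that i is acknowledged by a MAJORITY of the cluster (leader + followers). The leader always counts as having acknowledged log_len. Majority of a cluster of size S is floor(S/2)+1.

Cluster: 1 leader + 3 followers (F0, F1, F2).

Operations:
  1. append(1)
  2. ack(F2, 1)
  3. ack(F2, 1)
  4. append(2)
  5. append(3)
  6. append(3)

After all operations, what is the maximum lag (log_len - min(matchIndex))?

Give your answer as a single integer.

Op 1: append 1 -> log_len=1
Op 2: F2 acks idx 1 -> match: F0=0 F1=0 F2=1; commitIndex=0
Op 3: F2 acks idx 1 -> match: F0=0 F1=0 F2=1; commitIndex=0
Op 4: append 2 -> log_len=3
Op 5: append 3 -> log_len=6
Op 6: append 3 -> log_len=9

Answer: 9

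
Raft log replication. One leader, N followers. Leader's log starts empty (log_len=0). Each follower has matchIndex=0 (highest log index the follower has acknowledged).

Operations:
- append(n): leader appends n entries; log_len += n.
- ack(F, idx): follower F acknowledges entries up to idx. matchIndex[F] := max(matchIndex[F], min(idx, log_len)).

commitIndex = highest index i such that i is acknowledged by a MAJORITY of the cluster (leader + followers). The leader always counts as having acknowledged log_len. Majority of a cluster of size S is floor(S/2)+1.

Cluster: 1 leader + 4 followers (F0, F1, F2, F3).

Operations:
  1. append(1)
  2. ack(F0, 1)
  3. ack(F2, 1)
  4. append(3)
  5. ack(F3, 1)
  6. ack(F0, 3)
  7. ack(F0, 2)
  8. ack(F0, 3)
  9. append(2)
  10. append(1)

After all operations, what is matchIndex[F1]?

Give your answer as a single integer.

Answer: 0

Derivation:
Op 1: append 1 -> log_len=1
Op 2: F0 acks idx 1 -> match: F0=1 F1=0 F2=0 F3=0; commitIndex=0
Op 3: F2 acks idx 1 -> match: F0=1 F1=0 F2=1 F3=0; commitIndex=1
Op 4: append 3 -> log_len=4
Op 5: F3 acks idx 1 -> match: F0=1 F1=0 F2=1 F3=1; commitIndex=1
Op 6: F0 acks idx 3 -> match: F0=3 F1=0 F2=1 F3=1; commitIndex=1
Op 7: F0 acks idx 2 -> match: F0=3 F1=0 F2=1 F3=1; commitIndex=1
Op 8: F0 acks idx 3 -> match: F0=3 F1=0 F2=1 F3=1; commitIndex=1
Op 9: append 2 -> log_len=6
Op 10: append 1 -> log_len=7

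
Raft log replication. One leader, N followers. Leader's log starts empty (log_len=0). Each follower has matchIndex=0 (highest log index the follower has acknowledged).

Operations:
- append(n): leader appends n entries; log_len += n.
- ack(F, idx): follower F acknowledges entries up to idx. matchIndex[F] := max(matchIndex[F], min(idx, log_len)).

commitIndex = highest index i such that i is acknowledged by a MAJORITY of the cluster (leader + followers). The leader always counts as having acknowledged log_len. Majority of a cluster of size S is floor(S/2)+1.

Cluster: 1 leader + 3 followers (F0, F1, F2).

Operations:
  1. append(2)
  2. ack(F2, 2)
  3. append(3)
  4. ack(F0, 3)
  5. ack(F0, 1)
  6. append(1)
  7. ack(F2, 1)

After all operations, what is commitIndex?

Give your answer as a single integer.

Answer: 2

Derivation:
Op 1: append 2 -> log_len=2
Op 2: F2 acks idx 2 -> match: F0=0 F1=0 F2=2; commitIndex=0
Op 3: append 3 -> log_len=5
Op 4: F0 acks idx 3 -> match: F0=3 F1=0 F2=2; commitIndex=2
Op 5: F0 acks idx 1 -> match: F0=3 F1=0 F2=2; commitIndex=2
Op 6: append 1 -> log_len=6
Op 7: F2 acks idx 1 -> match: F0=3 F1=0 F2=2; commitIndex=2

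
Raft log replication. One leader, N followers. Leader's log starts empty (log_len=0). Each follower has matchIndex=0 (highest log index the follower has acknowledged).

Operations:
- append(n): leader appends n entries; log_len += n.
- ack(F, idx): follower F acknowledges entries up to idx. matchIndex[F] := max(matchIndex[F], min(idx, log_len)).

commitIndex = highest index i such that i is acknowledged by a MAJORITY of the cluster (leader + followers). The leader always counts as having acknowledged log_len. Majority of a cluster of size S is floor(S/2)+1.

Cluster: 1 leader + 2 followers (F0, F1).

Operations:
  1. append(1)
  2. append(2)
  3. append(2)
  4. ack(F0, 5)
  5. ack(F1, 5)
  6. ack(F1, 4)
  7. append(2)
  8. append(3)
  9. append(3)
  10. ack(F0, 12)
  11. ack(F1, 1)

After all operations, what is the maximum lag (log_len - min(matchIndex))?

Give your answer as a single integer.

Answer: 8

Derivation:
Op 1: append 1 -> log_len=1
Op 2: append 2 -> log_len=3
Op 3: append 2 -> log_len=5
Op 4: F0 acks idx 5 -> match: F0=5 F1=0; commitIndex=5
Op 5: F1 acks idx 5 -> match: F0=5 F1=5; commitIndex=5
Op 6: F1 acks idx 4 -> match: F0=5 F1=5; commitIndex=5
Op 7: append 2 -> log_len=7
Op 8: append 3 -> log_len=10
Op 9: append 3 -> log_len=13
Op 10: F0 acks idx 12 -> match: F0=12 F1=5; commitIndex=12
Op 11: F1 acks idx 1 -> match: F0=12 F1=5; commitIndex=12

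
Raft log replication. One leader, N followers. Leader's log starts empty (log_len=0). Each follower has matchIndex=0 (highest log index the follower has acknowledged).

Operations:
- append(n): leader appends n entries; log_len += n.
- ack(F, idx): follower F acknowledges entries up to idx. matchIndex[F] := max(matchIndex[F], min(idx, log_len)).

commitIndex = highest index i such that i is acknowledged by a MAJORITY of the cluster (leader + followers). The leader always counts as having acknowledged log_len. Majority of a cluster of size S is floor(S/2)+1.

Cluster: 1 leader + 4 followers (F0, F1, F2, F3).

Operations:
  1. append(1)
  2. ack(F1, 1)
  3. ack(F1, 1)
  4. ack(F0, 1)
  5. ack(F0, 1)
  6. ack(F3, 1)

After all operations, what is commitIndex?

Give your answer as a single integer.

Answer: 1

Derivation:
Op 1: append 1 -> log_len=1
Op 2: F1 acks idx 1 -> match: F0=0 F1=1 F2=0 F3=0; commitIndex=0
Op 3: F1 acks idx 1 -> match: F0=0 F1=1 F2=0 F3=0; commitIndex=0
Op 4: F0 acks idx 1 -> match: F0=1 F1=1 F2=0 F3=0; commitIndex=1
Op 5: F0 acks idx 1 -> match: F0=1 F1=1 F2=0 F3=0; commitIndex=1
Op 6: F3 acks idx 1 -> match: F0=1 F1=1 F2=0 F3=1; commitIndex=1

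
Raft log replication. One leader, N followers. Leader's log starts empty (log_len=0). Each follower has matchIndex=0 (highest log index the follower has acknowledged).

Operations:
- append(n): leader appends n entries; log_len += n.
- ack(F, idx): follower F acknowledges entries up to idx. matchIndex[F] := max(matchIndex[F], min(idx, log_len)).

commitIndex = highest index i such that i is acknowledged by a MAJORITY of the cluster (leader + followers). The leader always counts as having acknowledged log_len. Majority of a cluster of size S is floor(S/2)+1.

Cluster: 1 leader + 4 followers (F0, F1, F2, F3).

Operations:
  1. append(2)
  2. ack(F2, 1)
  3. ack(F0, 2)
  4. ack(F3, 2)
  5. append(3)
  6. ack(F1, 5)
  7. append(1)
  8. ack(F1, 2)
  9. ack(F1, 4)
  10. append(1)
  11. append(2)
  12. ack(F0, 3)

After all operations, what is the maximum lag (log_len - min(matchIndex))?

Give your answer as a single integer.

Op 1: append 2 -> log_len=2
Op 2: F2 acks idx 1 -> match: F0=0 F1=0 F2=1 F3=0; commitIndex=0
Op 3: F0 acks idx 2 -> match: F0=2 F1=0 F2=1 F3=0; commitIndex=1
Op 4: F3 acks idx 2 -> match: F0=2 F1=0 F2=1 F3=2; commitIndex=2
Op 5: append 3 -> log_len=5
Op 6: F1 acks idx 5 -> match: F0=2 F1=5 F2=1 F3=2; commitIndex=2
Op 7: append 1 -> log_len=6
Op 8: F1 acks idx 2 -> match: F0=2 F1=5 F2=1 F3=2; commitIndex=2
Op 9: F1 acks idx 4 -> match: F0=2 F1=5 F2=1 F3=2; commitIndex=2
Op 10: append 1 -> log_len=7
Op 11: append 2 -> log_len=9
Op 12: F0 acks idx 3 -> match: F0=3 F1=5 F2=1 F3=2; commitIndex=3

Answer: 8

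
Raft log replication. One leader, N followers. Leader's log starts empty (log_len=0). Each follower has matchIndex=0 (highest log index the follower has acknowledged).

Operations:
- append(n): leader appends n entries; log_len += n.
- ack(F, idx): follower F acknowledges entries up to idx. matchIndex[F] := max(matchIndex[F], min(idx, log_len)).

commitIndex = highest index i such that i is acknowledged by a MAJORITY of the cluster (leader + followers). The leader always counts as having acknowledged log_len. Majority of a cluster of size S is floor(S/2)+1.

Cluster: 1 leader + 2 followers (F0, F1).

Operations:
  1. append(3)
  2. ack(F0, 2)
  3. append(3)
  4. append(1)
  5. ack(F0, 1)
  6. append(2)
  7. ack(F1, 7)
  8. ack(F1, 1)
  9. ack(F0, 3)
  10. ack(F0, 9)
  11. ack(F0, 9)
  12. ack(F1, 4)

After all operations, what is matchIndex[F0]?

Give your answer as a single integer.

Op 1: append 3 -> log_len=3
Op 2: F0 acks idx 2 -> match: F0=2 F1=0; commitIndex=2
Op 3: append 3 -> log_len=6
Op 4: append 1 -> log_len=7
Op 5: F0 acks idx 1 -> match: F0=2 F1=0; commitIndex=2
Op 6: append 2 -> log_len=9
Op 7: F1 acks idx 7 -> match: F0=2 F1=7; commitIndex=7
Op 8: F1 acks idx 1 -> match: F0=2 F1=7; commitIndex=7
Op 9: F0 acks idx 3 -> match: F0=3 F1=7; commitIndex=7
Op 10: F0 acks idx 9 -> match: F0=9 F1=7; commitIndex=9
Op 11: F0 acks idx 9 -> match: F0=9 F1=7; commitIndex=9
Op 12: F1 acks idx 4 -> match: F0=9 F1=7; commitIndex=9

Answer: 9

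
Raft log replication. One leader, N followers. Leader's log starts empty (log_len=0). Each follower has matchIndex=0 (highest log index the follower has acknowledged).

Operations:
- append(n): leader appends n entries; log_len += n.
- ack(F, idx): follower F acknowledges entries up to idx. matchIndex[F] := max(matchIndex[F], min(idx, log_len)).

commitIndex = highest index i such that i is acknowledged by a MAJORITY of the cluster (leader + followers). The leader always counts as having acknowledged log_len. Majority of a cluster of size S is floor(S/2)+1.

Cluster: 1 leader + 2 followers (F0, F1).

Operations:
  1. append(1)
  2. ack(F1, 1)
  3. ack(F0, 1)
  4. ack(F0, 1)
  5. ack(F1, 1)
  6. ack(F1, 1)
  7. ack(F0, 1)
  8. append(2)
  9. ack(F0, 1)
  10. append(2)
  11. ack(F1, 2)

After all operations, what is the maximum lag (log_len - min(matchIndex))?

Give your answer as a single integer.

Op 1: append 1 -> log_len=1
Op 2: F1 acks idx 1 -> match: F0=0 F1=1; commitIndex=1
Op 3: F0 acks idx 1 -> match: F0=1 F1=1; commitIndex=1
Op 4: F0 acks idx 1 -> match: F0=1 F1=1; commitIndex=1
Op 5: F1 acks idx 1 -> match: F0=1 F1=1; commitIndex=1
Op 6: F1 acks idx 1 -> match: F0=1 F1=1; commitIndex=1
Op 7: F0 acks idx 1 -> match: F0=1 F1=1; commitIndex=1
Op 8: append 2 -> log_len=3
Op 9: F0 acks idx 1 -> match: F0=1 F1=1; commitIndex=1
Op 10: append 2 -> log_len=5
Op 11: F1 acks idx 2 -> match: F0=1 F1=2; commitIndex=2

Answer: 4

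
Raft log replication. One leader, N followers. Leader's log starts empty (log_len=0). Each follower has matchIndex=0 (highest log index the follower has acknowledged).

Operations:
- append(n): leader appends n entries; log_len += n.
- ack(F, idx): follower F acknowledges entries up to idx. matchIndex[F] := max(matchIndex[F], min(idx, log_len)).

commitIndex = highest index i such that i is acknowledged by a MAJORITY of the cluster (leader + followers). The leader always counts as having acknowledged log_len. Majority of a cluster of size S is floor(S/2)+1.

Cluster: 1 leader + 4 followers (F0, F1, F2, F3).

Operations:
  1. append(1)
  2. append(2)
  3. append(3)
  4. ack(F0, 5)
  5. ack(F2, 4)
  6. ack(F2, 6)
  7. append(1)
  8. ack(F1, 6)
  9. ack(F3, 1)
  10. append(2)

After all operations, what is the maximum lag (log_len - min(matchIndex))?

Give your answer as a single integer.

Op 1: append 1 -> log_len=1
Op 2: append 2 -> log_len=3
Op 3: append 3 -> log_len=6
Op 4: F0 acks idx 5 -> match: F0=5 F1=0 F2=0 F3=0; commitIndex=0
Op 5: F2 acks idx 4 -> match: F0=5 F1=0 F2=4 F3=0; commitIndex=4
Op 6: F2 acks idx 6 -> match: F0=5 F1=0 F2=6 F3=0; commitIndex=5
Op 7: append 1 -> log_len=7
Op 8: F1 acks idx 6 -> match: F0=5 F1=6 F2=6 F3=0; commitIndex=6
Op 9: F3 acks idx 1 -> match: F0=5 F1=6 F2=6 F3=1; commitIndex=6
Op 10: append 2 -> log_len=9

Answer: 8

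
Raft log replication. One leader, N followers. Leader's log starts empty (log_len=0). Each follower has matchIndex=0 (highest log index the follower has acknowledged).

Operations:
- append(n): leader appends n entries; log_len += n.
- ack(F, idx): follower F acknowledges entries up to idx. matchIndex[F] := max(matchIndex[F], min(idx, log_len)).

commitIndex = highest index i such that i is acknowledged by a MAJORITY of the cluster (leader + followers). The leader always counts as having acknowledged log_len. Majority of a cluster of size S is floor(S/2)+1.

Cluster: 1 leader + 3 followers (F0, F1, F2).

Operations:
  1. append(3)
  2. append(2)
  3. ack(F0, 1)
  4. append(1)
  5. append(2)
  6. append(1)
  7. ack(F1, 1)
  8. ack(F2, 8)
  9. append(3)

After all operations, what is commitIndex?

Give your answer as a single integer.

Op 1: append 3 -> log_len=3
Op 2: append 2 -> log_len=5
Op 3: F0 acks idx 1 -> match: F0=1 F1=0 F2=0; commitIndex=0
Op 4: append 1 -> log_len=6
Op 5: append 2 -> log_len=8
Op 6: append 1 -> log_len=9
Op 7: F1 acks idx 1 -> match: F0=1 F1=1 F2=0; commitIndex=1
Op 8: F2 acks idx 8 -> match: F0=1 F1=1 F2=8; commitIndex=1
Op 9: append 3 -> log_len=12

Answer: 1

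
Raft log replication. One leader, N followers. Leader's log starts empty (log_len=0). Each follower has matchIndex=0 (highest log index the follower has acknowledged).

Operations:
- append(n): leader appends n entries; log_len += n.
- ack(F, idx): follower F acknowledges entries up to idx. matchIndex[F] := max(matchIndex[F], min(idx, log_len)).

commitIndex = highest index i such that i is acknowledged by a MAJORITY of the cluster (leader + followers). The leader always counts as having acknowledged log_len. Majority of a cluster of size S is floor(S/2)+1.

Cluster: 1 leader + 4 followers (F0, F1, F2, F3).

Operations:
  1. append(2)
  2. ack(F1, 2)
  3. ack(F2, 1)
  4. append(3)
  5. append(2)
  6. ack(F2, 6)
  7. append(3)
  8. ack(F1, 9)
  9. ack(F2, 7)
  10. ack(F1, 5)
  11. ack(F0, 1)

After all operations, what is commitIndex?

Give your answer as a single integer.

Answer: 7

Derivation:
Op 1: append 2 -> log_len=2
Op 2: F1 acks idx 2 -> match: F0=0 F1=2 F2=0 F3=0; commitIndex=0
Op 3: F2 acks idx 1 -> match: F0=0 F1=2 F2=1 F3=0; commitIndex=1
Op 4: append 3 -> log_len=5
Op 5: append 2 -> log_len=7
Op 6: F2 acks idx 6 -> match: F0=0 F1=2 F2=6 F3=0; commitIndex=2
Op 7: append 3 -> log_len=10
Op 8: F1 acks idx 9 -> match: F0=0 F1=9 F2=6 F3=0; commitIndex=6
Op 9: F2 acks idx 7 -> match: F0=0 F1=9 F2=7 F3=0; commitIndex=7
Op 10: F1 acks idx 5 -> match: F0=0 F1=9 F2=7 F3=0; commitIndex=7
Op 11: F0 acks idx 1 -> match: F0=1 F1=9 F2=7 F3=0; commitIndex=7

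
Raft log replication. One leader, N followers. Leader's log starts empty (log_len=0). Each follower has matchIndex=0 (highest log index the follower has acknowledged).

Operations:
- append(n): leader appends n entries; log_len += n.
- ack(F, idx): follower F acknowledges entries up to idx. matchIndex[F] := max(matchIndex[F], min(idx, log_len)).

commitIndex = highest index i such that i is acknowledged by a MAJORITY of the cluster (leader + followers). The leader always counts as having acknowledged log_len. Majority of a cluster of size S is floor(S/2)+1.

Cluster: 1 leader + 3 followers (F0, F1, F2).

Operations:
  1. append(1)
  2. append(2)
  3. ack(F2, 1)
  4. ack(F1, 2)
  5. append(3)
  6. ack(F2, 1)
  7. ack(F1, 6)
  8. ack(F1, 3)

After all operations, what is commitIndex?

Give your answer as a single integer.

Op 1: append 1 -> log_len=1
Op 2: append 2 -> log_len=3
Op 3: F2 acks idx 1 -> match: F0=0 F1=0 F2=1; commitIndex=0
Op 4: F1 acks idx 2 -> match: F0=0 F1=2 F2=1; commitIndex=1
Op 5: append 3 -> log_len=6
Op 6: F2 acks idx 1 -> match: F0=0 F1=2 F2=1; commitIndex=1
Op 7: F1 acks idx 6 -> match: F0=0 F1=6 F2=1; commitIndex=1
Op 8: F1 acks idx 3 -> match: F0=0 F1=6 F2=1; commitIndex=1

Answer: 1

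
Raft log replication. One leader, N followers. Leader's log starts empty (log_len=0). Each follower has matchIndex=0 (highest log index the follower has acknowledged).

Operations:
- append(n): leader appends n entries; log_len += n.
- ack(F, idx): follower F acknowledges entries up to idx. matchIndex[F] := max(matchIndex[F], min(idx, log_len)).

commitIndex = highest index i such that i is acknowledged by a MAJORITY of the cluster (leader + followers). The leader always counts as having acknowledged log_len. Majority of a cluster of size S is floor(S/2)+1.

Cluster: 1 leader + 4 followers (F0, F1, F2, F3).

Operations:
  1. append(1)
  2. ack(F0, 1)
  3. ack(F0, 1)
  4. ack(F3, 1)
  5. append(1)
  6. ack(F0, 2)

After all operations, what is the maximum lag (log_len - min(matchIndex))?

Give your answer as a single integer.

Op 1: append 1 -> log_len=1
Op 2: F0 acks idx 1 -> match: F0=1 F1=0 F2=0 F3=0; commitIndex=0
Op 3: F0 acks idx 1 -> match: F0=1 F1=0 F2=0 F3=0; commitIndex=0
Op 4: F3 acks idx 1 -> match: F0=1 F1=0 F2=0 F3=1; commitIndex=1
Op 5: append 1 -> log_len=2
Op 6: F0 acks idx 2 -> match: F0=2 F1=0 F2=0 F3=1; commitIndex=1

Answer: 2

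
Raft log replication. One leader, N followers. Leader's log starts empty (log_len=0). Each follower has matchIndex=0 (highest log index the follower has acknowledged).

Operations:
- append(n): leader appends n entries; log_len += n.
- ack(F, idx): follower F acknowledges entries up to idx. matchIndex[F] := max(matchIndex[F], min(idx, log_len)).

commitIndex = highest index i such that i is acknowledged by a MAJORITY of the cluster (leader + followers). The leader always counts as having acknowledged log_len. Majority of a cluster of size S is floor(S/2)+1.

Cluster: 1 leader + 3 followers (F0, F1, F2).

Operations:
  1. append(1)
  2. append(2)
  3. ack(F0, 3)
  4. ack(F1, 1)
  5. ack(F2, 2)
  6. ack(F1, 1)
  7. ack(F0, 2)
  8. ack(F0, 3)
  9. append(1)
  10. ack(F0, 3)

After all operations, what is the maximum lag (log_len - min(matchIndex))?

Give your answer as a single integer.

Answer: 3

Derivation:
Op 1: append 1 -> log_len=1
Op 2: append 2 -> log_len=3
Op 3: F0 acks idx 3 -> match: F0=3 F1=0 F2=0; commitIndex=0
Op 4: F1 acks idx 1 -> match: F0=3 F1=1 F2=0; commitIndex=1
Op 5: F2 acks idx 2 -> match: F0=3 F1=1 F2=2; commitIndex=2
Op 6: F1 acks idx 1 -> match: F0=3 F1=1 F2=2; commitIndex=2
Op 7: F0 acks idx 2 -> match: F0=3 F1=1 F2=2; commitIndex=2
Op 8: F0 acks idx 3 -> match: F0=3 F1=1 F2=2; commitIndex=2
Op 9: append 1 -> log_len=4
Op 10: F0 acks idx 3 -> match: F0=3 F1=1 F2=2; commitIndex=2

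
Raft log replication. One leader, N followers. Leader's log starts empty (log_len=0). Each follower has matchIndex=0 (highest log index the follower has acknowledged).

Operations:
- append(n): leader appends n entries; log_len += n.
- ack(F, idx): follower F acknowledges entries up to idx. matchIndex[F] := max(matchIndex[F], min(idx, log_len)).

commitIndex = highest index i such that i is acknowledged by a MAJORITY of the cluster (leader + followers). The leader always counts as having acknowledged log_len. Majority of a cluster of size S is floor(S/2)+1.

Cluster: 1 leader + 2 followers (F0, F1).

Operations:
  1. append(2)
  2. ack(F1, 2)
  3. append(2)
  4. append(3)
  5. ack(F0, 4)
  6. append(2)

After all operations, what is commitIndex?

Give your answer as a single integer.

Op 1: append 2 -> log_len=2
Op 2: F1 acks idx 2 -> match: F0=0 F1=2; commitIndex=2
Op 3: append 2 -> log_len=4
Op 4: append 3 -> log_len=7
Op 5: F0 acks idx 4 -> match: F0=4 F1=2; commitIndex=4
Op 6: append 2 -> log_len=9

Answer: 4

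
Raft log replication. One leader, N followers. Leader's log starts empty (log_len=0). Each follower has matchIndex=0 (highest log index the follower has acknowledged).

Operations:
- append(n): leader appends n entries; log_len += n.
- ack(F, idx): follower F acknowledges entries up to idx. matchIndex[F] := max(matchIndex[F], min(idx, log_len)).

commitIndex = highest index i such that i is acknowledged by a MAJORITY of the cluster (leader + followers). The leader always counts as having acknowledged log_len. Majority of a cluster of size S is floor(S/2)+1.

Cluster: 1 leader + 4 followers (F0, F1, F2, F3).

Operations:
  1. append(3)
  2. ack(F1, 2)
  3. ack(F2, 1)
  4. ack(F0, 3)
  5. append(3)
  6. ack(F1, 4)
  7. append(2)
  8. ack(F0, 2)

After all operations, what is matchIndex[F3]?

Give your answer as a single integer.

Op 1: append 3 -> log_len=3
Op 2: F1 acks idx 2 -> match: F0=0 F1=2 F2=0 F3=0; commitIndex=0
Op 3: F2 acks idx 1 -> match: F0=0 F1=2 F2=1 F3=0; commitIndex=1
Op 4: F0 acks idx 3 -> match: F0=3 F1=2 F2=1 F3=0; commitIndex=2
Op 5: append 3 -> log_len=6
Op 6: F1 acks idx 4 -> match: F0=3 F1=4 F2=1 F3=0; commitIndex=3
Op 7: append 2 -> log_len=8
Op 8: F0 acks idx 2 -> match: F0=3 F1=4 F2=1 F3=0; commitIndex=3

Answer: 0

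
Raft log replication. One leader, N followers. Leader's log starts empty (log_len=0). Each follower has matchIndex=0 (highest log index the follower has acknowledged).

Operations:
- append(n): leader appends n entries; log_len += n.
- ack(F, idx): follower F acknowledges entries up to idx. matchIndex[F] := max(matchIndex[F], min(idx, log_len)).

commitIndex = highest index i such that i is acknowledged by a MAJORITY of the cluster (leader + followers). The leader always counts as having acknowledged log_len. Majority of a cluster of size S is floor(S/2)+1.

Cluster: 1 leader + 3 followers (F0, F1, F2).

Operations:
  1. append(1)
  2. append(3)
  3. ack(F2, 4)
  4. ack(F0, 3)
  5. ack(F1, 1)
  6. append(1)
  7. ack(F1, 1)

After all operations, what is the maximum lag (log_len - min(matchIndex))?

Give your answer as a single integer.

Answer: 4

Derivation:
Op 1: append 1 -> log_len=1
Op 2: append 3 -> log_len=4
Op 3: F2 acks idx 4 -> match: F0=0 F1=0 F2=4; commitIndex=0
Op 4: F0 acks idx 3 -> match: F0=3 F1=0 F2=4; commitIndex=3
Op 5: F1 acks idx 1 -> match: F0=3 F1=1 F2=4; commitIndex=3
Op 6: append 1 -> log_len=5
Op 7: F1 acks idx 1 -> match: F0=3 F1=1 F2=4; commitIndex=3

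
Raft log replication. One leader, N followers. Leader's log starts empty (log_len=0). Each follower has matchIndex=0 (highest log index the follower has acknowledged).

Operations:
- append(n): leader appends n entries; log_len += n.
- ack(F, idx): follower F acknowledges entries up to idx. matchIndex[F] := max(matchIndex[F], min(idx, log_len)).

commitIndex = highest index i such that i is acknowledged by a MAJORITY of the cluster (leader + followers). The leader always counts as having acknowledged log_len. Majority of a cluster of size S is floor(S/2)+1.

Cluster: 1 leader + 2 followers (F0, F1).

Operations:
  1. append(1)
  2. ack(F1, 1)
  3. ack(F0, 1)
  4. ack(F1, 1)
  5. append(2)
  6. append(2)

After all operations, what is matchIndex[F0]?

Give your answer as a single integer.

Answer: 1

Derivation:
Op 1: append 1 -> log_len=1
Op 2: F1 acks idx 1 -> match: F0=0 F1=1; commitIndex=1
Op 3: F0 acks idx 1 -> match: F0=1 F1=1; commitIndex=1
Op 4: F1 acks idx 1 -> match: F0=1 F1=1; commitIndex=1
Op 5: append 2 -> log_len=3
Op 6: append 2 -> log_len=5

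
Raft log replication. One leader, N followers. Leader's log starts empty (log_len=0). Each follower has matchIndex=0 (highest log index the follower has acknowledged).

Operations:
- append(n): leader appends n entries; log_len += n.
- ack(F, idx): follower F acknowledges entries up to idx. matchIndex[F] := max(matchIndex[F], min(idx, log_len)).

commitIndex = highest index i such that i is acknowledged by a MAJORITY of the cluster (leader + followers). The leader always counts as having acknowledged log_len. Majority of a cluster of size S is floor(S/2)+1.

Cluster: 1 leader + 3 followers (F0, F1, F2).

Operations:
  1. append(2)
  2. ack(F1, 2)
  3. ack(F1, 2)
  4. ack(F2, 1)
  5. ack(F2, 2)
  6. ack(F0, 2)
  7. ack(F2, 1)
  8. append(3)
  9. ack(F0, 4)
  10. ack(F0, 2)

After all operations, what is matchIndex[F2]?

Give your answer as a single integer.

Op 1: append 2 -> log_len=2
Op 2: F1 acks idx 2 -> match: F0=0 F1=2 F2=0; commitIndex=0
Op 3: F1 acks idx 2 -> match: F0=0 F1=2 F2=0; commitIndex=0
Op 4: F2 acks idx 1 -> match: F0=0 F1=2 F2=1; commitIndex=1
Op 5: F2 acks idx 2 -> match: F0=0 F1=2 F2=2; commitIndex=2
Op 6: F0 acks idx 2 -> match: F0=2 F1=2 F2=2; commitIndex=2
Op 7: F2 acks idx 1 -> match: F0=2 F1=2 F2=2; commitIndex=2
Op 8: append 3 -> log_len=5
Op 9: F0 acks idx 4 -> match: F0=4 F1=2 F2=2; commitIndex=2
Op 10: F0 acks idx 2 -> match: F0=4 F1=2 F2=2; commitIndex=2

Answer: 2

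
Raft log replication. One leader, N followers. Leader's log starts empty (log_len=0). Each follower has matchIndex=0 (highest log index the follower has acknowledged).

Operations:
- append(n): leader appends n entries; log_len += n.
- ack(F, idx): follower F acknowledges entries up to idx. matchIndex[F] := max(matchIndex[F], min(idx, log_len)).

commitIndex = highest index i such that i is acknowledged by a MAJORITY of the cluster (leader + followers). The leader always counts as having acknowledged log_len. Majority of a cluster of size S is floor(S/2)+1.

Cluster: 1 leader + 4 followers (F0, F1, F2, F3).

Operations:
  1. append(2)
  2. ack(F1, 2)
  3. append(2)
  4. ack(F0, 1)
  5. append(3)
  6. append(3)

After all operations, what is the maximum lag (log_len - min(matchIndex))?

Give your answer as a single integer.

Answer: 10

Derivation:
Op 1: append 2 -> log_len=2
Op 2: F1 acks idx 2 -> match: F0=0 F1=2 F2=0 F3=0; commitIndex=0
Op 3: append 2 -> log_len=4
Op 4: F0 acks idx 1 -> match: F0=1 F1=2 F2=0 F3=0; commitIndex=1
Op 5: append 3 -> log_len=7
Op 6: append 3 -> log_len=10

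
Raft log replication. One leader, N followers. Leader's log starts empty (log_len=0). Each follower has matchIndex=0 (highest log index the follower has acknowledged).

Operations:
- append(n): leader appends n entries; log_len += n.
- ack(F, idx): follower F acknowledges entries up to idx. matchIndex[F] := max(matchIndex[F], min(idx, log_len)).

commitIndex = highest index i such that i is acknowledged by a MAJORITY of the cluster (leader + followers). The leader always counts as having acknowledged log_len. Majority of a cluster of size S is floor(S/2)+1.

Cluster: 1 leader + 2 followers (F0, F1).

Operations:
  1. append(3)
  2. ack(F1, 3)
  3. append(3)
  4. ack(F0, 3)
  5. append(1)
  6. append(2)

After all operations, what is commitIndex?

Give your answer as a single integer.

Answer: 3

Derivation:
Op 1: append 3 -> log_len=3
Op 2: F1 acks idx 3 -> match: F0=0 F1=3; commitIndex=3
Op 3: append 3 -> log_len=6
Op 4: F0 acks idx 3 -> match: F0=3 F1=3; commitIndex=3
Op 5: append 1 -> log_len=7
Op 6: append 2 -> log_len=9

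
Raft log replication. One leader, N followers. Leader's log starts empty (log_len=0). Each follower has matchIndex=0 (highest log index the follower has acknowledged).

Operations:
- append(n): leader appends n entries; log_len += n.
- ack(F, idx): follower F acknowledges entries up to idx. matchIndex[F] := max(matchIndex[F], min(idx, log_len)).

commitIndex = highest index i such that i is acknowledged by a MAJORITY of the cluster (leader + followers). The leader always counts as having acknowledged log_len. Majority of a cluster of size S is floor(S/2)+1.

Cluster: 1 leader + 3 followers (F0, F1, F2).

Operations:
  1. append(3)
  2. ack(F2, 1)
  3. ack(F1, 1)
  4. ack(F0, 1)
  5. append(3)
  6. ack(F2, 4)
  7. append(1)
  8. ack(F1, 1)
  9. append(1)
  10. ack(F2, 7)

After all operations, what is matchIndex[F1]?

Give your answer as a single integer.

Answer: 1

Derivation:
Op 1: append 3 -> log_len=3
Op 2: F2 acks idx 1 -> match: F0=0 F1=0 F2=1; commitIndex=0
Op 3: F1 acks idx 1 -> match: F0=0 F1=1 F2=1; commitIndex=1
Op 4: F0 acks idx 1 -> match: F0=1 F1=1 F2=1; commitIndex=1
Op 5: append 3 -> log_len=6
Op 6: F2 acks idx 4 -> match: F0=1 F1=1 F2=4; commitIndex=1
Op 7: append 1 -> log_len=7
Op 8: F1 acks idx 1 -> match: F0=1 F1=1 F2=4; commitIndex=1
Op 9: append 1 -> log_len=8
Op 10: F2 acks idx 7 -> match: F0=1 F1=1 F2=7; commitIndex=1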